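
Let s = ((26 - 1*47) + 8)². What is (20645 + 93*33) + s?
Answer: 23883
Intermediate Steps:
s = 169 (s = ((26 - 47) + 8)² = (-21 + 8)² = (-13)² = 169)
(20645 + 93*33) + s = (20645 + 93*33) + 169 = (20645 + 3069) + 169 = 23714 + 169 = 23883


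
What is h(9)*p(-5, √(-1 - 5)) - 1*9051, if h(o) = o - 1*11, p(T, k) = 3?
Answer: -9057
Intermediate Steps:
h(o) = -11 + o (h(o) = o - 11 = -11 + o)
h(9)*p(-5, √(-1 - 5)) - 1*9051 = (-11 + 9)*3 - 1*9051 = -2*3 - 9051 = -6 - 9051 = -9057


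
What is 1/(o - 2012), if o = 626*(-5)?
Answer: -1/5142 ≈ -0.00019448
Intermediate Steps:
o = -3130
1/(o - 2012) = 1/(-3130 - 2012) = 1/(-5142) = -1/5142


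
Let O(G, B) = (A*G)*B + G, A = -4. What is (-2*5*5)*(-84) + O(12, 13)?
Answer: 3588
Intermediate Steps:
O(G, B) = G - 4*B*G (O(G, B) = (-4*G)*B + G = -4*B*G + G = G - 4*B*G)
(-2*5*5)*(-84) + O(12, 13) = (-2*5*5)*(-84) + 12*(1 - 4*13) = -10*5*(-84) + 12*(1 - 52) = -50*(-84) + 12*(-51) = 4200 - 612 = 3588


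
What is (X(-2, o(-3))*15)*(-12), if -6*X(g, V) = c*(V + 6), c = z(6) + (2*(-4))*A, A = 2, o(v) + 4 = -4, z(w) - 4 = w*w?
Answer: -1440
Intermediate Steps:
z(w) = 4 + w**2 (z(w) = 4 + w*w = 4 + w**2)
o(v) = -8 (o(v) = -4 - 4 = -8)
c = 24 (c = (4 + 6**2) + (2*(-4))*2 = (4 + 36) - 8*2 = 40 - 16 = 24)
X(g, V) = -24 - 4*V (X(g, V) = -4*(V + 6) = -4*(6 + V) = -(144 + 24*V)/6 = -24 - 4*V)
(X(-2, o(-3))*15)*(-12) = ((-24 - 4*(-8))*15)*(-12) = ((-24 + 32)*15)*(-12) = (8*15)*(-12) = 120*(-12) = -1440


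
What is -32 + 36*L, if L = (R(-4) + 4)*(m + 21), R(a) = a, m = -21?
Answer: -32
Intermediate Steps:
L = 0 (L = (-4 + 4)*(-21 + 21) = 0*0 = 0)
-32 + 36*L = -32 + 36*0 = -32 + 0 = -32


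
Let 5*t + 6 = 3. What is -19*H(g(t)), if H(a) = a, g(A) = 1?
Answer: -19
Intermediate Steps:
t = -⅗ (t = -6/5 + (⅕)*3 = -6/5 + ⅗ = -⅗ ≈ -0.60000)
-19*H(g(t)) = -19*1 = -19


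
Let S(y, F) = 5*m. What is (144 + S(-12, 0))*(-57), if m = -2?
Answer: -7638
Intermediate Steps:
S(y, F) = -10 (S(y, F) = 5*(-2) = -10)
(144 + S(-12, 0))*(-57) = (144 - 10)*(-57) = 134*(-57) = -7638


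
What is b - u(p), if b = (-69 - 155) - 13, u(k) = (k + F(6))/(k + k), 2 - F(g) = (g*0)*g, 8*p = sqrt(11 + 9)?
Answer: -475/2 - 4*sqrt(5)/5 ≈ -239.29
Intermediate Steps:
p = sqrt(5)/4 (p = sqrt(11 + 9)/8 = sqrt(20)/8 = (2*sqrt(5))/8 = sqrt(5)/4 ≈ 0.55902)
F(g) = 2 (F(g) = 2 - g*0*g = 2 - 0*g = 2 - 1*0 = 2 + 0 = 2)
u(k) = (2 + k)/(2*k) (u(k) = (k + 2)/(k + k) = (2 + k)/((2*k)) = (2 + k)*(1/(2*k)) = (2 + k)/(2*k))
b = -237 (b = -224 - 13 = -237)
b - u(p) = -237 - (2 + sqrt(5)/4)/(2*(sqrt(5)/4)) = -237 - 4*sqrt(5)/5*(2 + sqrt(5)/4)/2 = -237 - 2*sqrt(5)*(2 + sqrt(5)/4)/5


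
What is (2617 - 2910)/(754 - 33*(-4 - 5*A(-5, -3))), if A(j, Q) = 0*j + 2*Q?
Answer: 293/104 ≈ 2.8173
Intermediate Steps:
A(j, Q) = 2*Q (A(j, Q) = 0 + 2*Q = 2*Q)
(2617 - 2910)/(754 - 33*(-4 - 5*A(-5, -3))) = (2617 - 2910)/(754 - 33*(-4 - 10*(-3))) = -293/(754 - 33*(-4 - 5*(-6))) = -293/(754 - 33*(-4 + 30)) = -293/(754 - 33*26) = -293/(754 - 858) = -293/(-104) = -293*(-1/104) = 293/104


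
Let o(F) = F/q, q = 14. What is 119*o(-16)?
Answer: -136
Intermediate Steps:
o(F) = F/14
119*o(-16) = 119*((1/14)*(-16)) = 119*(-8/7) = -136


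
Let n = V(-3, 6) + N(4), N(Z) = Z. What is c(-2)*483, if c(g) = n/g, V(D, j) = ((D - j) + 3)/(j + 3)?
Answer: -805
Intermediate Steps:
V(D, j) = (3 + D - j)/(3 + j)
n = 10/3 (n = (3 - 3 - 1*6)/(3 + 6) + 4 = (3 - 3 - 6)/9 + 4 = (⅑)*(-6) + 4 = -⅔ + 4 = 10/3 ≈ 3.3333)
c(g) = 10/(3*g)
c(-2)*483 = ((10/3)/(-2))*483 = ((10/3)*(-½))*483 = -5/3*483 = -805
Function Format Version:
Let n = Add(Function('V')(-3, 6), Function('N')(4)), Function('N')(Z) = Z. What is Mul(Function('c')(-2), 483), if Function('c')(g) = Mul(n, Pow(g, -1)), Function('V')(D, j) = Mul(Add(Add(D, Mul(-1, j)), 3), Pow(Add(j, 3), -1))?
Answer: -805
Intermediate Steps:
Function('V')(D, j) = Mul(Pow(Add(3, j), -1), Add(3, D, Mul(-1, j))) (Function('V')(D, j) = Mul(Add(3, D, Mul(-1, j)), Pow(Add(3, j), -1)) = Mul(Pow(Add(3, j), -1), Add(3, D, Mul(-1, j))))
n = Rational(10, 3) (n = Add(Mul(Pow(Add(3, 6), -1), Add(3, -3, Mul(-1, 6))), 4) = Add(Mul(Pow(9, -1), Add(3, -3, -6)), 4) = Add(Mul(Rational(1, 9), -6), 4) = Add(Rational(-2, 3), 4) = Rational(10, 3) ≈ 3.3333)
Function('c')(g) = Mul(Rational(10, 3), Pow(g, -1))
Mul(Function('c')(-2), 483) = Mul(Mul(Rational(10, 3), Pow(-2, -1)), 483) = Mul(Mul(Rational(10, 3), Rational(-1, 2)), 483) = Mul(Rational(-5, 3), 483) = -805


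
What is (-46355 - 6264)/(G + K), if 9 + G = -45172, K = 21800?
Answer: 52619/23381 ≈ 2.2505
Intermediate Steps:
G = -45181 (G = -9 - 45172 = -45181)
(-46355 - 6264)/(G + K) = (-46355 - 6264)/(-45181 + 21800) = -52619/(-23381) = -52619*(-1/23381) = 52619/23381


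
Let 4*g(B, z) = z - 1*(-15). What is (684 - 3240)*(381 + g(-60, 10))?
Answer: -989811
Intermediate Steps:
g(B, z) = 15/4 + z/4 (g(B, z) = (z - 1*(-15))/4 = (z + 15)/4 = (15 + z)/4 = 15/4 + z/4)
(684 - 3240)*(381 + g(-60, 10)) = (684 - 3240)*(381 + (15/4 + (¼)*10)) = -2556*(381 + (15/4 + 5/2)) = -2556*(381 + 25/4) = -2556*1549/4 = -989811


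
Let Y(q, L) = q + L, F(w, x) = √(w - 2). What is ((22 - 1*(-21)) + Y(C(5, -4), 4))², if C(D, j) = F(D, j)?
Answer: (47 + √3)² ≈ 2374.8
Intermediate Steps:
F(w, x) = √(-2 + w)
C(D, j) = √(-2 + D)
Y(q, L) = L + q
((22 - 1*(-21)) + Y(C(5, -4), 4))² = ((22 - 1*(-21)) + (4 + √(-2 + 5)))² = ((22 + 21) + (4 + √3))² = (43 + (4 + √3))² = (47 + √3)²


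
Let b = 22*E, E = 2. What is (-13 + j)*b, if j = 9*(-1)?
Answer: -968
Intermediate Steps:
b = 44 (b = 22*2 = 44)
j = -9
(-13 + j)*b = (-13 - 9)*44 = -22*44 = -968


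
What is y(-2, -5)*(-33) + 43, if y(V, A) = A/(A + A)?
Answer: 53/2 ≈ 26.500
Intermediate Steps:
y(V, A) = ½ (y(V, A) = A/((2*A)) = A*(1/(2*A)) = ½)
y(-2, -5)*(-33) + 43 = (½)*(-33) + 43 = -33/2 + 43 = 53/2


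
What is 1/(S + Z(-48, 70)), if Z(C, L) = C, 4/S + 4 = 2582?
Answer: -1289/61870 ≈ -0.020834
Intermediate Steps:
S = 2/1289 (S = 4/(-4 + 2582) = 4/2578 = 4*(1/2578) = 2/1289 ≈ 0.0015516)
1/(S + Z(-48, 70)) = 1/(2/1289 - 48) = 1/(-61870/1289) = -1289/61870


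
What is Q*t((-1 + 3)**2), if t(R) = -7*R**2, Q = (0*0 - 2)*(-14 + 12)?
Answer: -448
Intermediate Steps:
Q = 4 (Q = (0 - 2)*(-2) = -2*(-2) = 4)
Q*t((-1 + 3)**2) = 4*(-7*(-1 + 3)**4) = 4*(-7*(2**2)**2) = 4*(-7*4**2) = 4*(-7*16) = 4*(-112) = -448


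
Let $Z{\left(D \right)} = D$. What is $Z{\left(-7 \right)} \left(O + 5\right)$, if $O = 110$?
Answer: $-805$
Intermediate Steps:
$Z{\left(-7 \right)} \left(O + 5\right) = - 7 \left(110 + 5\right) = \left(-7\right) 115 = -805$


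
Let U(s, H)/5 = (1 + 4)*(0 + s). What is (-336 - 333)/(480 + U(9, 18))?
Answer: -223/235 ≈ -0.94894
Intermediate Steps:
U(s, H) = 25*s (U(s, H) = 5*((1 + 4)*(0 + s)) = 5*(5*s) = 25*s)
(-336 - 333)/(480 + U(9, 18)) = (-336 - 333)/(480 + 25*9) = -669/(480 + 225) = -669/705 = -669*1/705 = -223/235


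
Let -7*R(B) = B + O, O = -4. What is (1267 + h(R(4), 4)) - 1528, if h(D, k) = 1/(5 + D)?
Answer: -1304/5 ≈ -260.80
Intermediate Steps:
R(B) = 4/7 - B/7 (R(B) = -(B - 4)/7 = -(-4 + B)/7 = 4/7 - B/7)
(1267 + h(R(4), 4)) - 1528 = (1267 + 1/(5 + (4/7 - ⅐*4))) - 1528 = (1267 + 1/(5 + (4/7 - 4/7))) - 1528 = (1267 + 1/(5 + 0)) - 1528 = (1267 + 1/5) - 1528 = (1267 + ⅕) - 1528 = 6336/5 - 1528 = -1304/5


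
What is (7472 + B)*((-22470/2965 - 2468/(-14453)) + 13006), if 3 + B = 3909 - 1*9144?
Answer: 248881255360744/8570629 ≈ 2.9039e+7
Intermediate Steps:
B = -5238 (B = -3 + (3909 - 1*9144) = -3 + (3909 - 9144) = -3 - 5235 = -5238)
(7472 + B)*((-22470/2965 - 2468/(-14453)) + 13006) = (7472 - 5238)*((-22470/2965 - 2468/(-14453)) + 13006) = 2234*((-22470*1/2965 - 2468*(-1/14453)) + 13006) = 2234*((-4494/593 + 2468/14453) + 13006) = 2234*(-63488258/8570629 + 13006) = 2234*(111406112516/8570629) = 248881255360744/8570629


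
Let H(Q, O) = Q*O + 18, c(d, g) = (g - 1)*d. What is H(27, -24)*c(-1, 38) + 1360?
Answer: 24670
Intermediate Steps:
c(d, g) = d*(-1 + g) (c(d, g) = (-1 + g)*d = d*(-1 + g))
H(Q, O) = 18 + O*Q (H(Q, O) = O*Q + 18 = 18 + O*Q)
H(27, -24)*c(-1, 38) + 1360 = (18 - 24*27)*(-(-1 + 38)) + 1360 = (18 - 648)*(-1*37) + 1360 = -630*(-37) + 1360 = 23310 + 1360 = 24670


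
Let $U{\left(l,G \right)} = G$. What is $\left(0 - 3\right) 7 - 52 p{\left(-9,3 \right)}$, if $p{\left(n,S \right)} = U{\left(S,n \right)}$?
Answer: $447$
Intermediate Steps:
$p{\left(n,S \right)} = n$
$\left(0 - 3\right) 7 - 52 p{\left(-9,3 \right)} = \left(0 - 3\right) 7 - -468 = \left(-3\right) 7 + 468 = -21 + 468 = 447$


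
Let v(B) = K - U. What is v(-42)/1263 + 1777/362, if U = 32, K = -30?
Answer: 2221907/457206 ≈ 4.8597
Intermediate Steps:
v(B) = -62 (v(B) = -30 - 1*32 = -30 - 32 = -62)
v(-42)/1263 + 1777/362 = -62/1263 + 1777/362 = 2221907/457206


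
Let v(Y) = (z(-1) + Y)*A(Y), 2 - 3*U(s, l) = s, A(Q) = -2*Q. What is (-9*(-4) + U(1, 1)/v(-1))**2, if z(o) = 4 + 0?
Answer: 421201/324 ≈ 1300.0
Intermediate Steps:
z(o) = 4
U(s, l) = 2/3 - s/3
v(Y) = -2*Y*(4 + Y) (v(Y) = (4 + Y)*(-2*Y) = -2*Y*(4 + Y))
(-9*(-4) + U(1, 1)/v(-1))**2 = (-9*(-4) + (2/3 - 1/3*1)/((-2*(-1)*(4 - 1))))**2 = (36 + (2/3 - 1/3)/((-2*(-1)*3)))**2 = (36 + (1/3)/6)**2 = (36 + (1/3)*(1/6))**2 = (36 + 1/18)**2 = (649/18)**2 = 421201/324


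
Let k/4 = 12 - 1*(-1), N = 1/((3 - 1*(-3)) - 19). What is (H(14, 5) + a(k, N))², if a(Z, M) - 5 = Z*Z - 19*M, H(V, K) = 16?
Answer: 1256277136/169 ≈ 7.4336e+6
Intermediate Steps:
N = -1/13 (N = 1/((3 + 3) - 19) = 1/(6 - 19) = 1/(-13) = -1/13 ≈ -0.076923)
k = 52 (k = 4*(12 - 1*(-1)) = 4*(12 + 1) = 4*13 = 52)
a(Z, M) = 5 + Z² - 19*M (a(Z, M) = 5 + (Z*Z - 19*M) = 5 + (Z² - 19*M) = 5 + Z² - 19*M)
(H(14, 5) + a(k, N))² = (16 + (5 + 52² - 19*(-1/13)))² = (16 + (5 + 2704 + 19/13))² = (16 + 35236/13)² = (35444/13)² = 1256277136/169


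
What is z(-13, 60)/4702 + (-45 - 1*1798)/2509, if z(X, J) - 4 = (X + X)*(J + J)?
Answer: -8241915/5898659 ≈ -1.3973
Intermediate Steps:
z(X, J) = 4 + 4*J*X (z(X, J) = 4 + (X + X)*(J + J) = 4 + (2*X)*(2*J) = 4 + 4*J*X)
z(-13, 60)/4702 + (-45 - 1*1798)/2509 = (4 + 4*60*(-13))/4702 + (-45 - 1*1798)/2509 = (4 - 3120)*(1/4702) + (-45 - 1798)*(1/2509) = -3116*1/4702 - 1843*1/2509 = -1558/2351 - 1843/2509 = -8241915/5898659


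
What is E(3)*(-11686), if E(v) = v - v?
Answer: 0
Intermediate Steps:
E(v) = 0
E(3)*(-11686) = 0*(-11686) = 0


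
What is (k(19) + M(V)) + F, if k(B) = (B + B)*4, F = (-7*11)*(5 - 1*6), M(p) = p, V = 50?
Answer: 279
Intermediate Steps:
F = 77 (F = -77*(5 - 6) = -77*(-1) = 77)
k(B) = 8*B (k(B) = (2*B)*4 = 8*B)
(k(19) + M(V)) + F = (8*19 + 50) + 77 = (152 + 50) + 77 = 202 + 77 = 279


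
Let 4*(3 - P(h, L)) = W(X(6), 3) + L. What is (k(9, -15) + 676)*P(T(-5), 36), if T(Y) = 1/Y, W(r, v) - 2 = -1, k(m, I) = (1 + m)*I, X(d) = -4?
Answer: -6575/2 ≈ -3287.5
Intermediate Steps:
k(m, I) = I*(1 + m)
W(r, v) = 1 (W(r, v) = 2 - 1 = 1)
P(h, L) = 11/4 - L/4 (P(h, L) = 3 - (1 + L)/4 = 3 + (-1/4 - L/4) = 11/4 - L/4)
(k(9, -15) + 676)*P(T(-5), 36) = (-15*(1 + 9) + 676)*(11/4 - 1/4*36) = (-15*10 + 676)*(11/4 - 9) = (-150 + 676)*(-25/4) = 526*(-25/4) = -6575/2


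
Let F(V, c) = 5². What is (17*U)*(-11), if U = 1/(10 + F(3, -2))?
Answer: -187/35 ≈ -5.3429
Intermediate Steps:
F(V, c) = 25
U = 1/35 (U = 1/(10 + 25) = 1/35 ≈ 0.028571)
(17*U)*(-11) = (17*(1/35))*(-11) = (17/35)*(-11) = -187/35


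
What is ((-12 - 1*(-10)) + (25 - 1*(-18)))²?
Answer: 1681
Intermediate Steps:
((-12 - 1*(-10)) + (25 - 1*(-18)))² = ((-12 + 10) + (25 + 18))² = (-2 + 43)² = 41² = 1681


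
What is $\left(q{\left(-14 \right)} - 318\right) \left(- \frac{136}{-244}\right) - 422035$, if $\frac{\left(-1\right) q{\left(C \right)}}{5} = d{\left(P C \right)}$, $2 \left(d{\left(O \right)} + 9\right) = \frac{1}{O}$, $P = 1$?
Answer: $- \frac{360547753}{854} \approx -4.2219 \cdot 10^{5}$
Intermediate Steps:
$d{\left(O \right)} = -9 + \frac{1}{2 O}$
$q{\left(C \right)} = 45 - \frac{5}{2 C}$ ($q{\left(C \right)} = - 5 \left(-9 + \frac{1}{2 \cdot 1 C}\right) = - 5 \left(-9 + \frac{1}{2 C}\right) = 45 - \frac{5}{2 C}$)
$\left(q{\left(-14 \right)} - 318\right) \left(- \frac{136}{-244}\right) - 422035 = \left(\left(45 - \frac{5}{2 \left(-14\right)}\right) - 318\right) \left(- \frac{136}{-244}\right) - 422035 = \left(\left(45 - - \frac{5}{28}\right) - 318\right) \left(\left(-136\right) \left(- \frac{1}{244}\right)\right) - 422035 = \left(\left(45 + \frac{5}{28}\right) - 318\right) \frac{34}{61} - 422035 = \left(\frac{1265}{28} - 318\right) \frac{34}{61} - 422035 = \left(- \frac{7639}{28}\right) \frac{34}{61} - 422035 = - \frac{129863}{854} - 422035 = - \frac{360547753}{854}$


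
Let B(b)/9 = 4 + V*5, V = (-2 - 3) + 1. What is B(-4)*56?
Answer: -8064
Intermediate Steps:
V = -4 (V = -5 + 1 = -4)
B(b) = -144 (B(b) = 9*(4 - 4*5) = 9*(4 - 20) = 9*(-16) = -144)
B(-4)*56 = -144*56 = -8064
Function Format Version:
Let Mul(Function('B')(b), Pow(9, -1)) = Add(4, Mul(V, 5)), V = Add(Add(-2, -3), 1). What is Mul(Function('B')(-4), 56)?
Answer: -8064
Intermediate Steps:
V = -4 (V = Add(-5, 1) = -4)
Function('B')(b) = -144 (Function('B')(b) = Mul(9, Add(4, Mul(-4, 5))) = Mul(9, Add(4, -20)) = Mul(9, -16) = -144)
Mul(Function('B')(-4), 56) = Mul(-144, 56) = -8064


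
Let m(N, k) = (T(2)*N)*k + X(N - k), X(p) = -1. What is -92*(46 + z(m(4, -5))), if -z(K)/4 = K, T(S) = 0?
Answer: -4600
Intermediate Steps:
m(N, k) = -1 (m(N, k) = (0*N)*k - 1 = 0*k - 1 = 0 - 1 = -1)
z(K) = -4*K
-92*(46 + z(m(4, -5))) = -92*(46 - 4*(-1)) = -92*(46 + 4) = -92*50 = -4600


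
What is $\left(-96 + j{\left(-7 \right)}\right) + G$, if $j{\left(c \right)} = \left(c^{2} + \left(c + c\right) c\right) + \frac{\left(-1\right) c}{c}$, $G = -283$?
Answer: $-233$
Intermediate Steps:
$j{\left(c \right)} = -1 + 3 c^{2}$ ($j{\left(c \right)} = \left(c^{2} + 2 c c\right) - 1 = \left(c^{2} + 2 c^{2}\right) - 1 = 3 c^{2} - 1 = -1 + 3 c^{2}$)
$\left(-96 + j{\left(-7 \right)}\right) + G = \left(-96 - \left(1 - 3 \left(-7\right)^{2}\right)\right) - 283 = \left(-96 + \left(-1 + 3 \cdot 49\right)\right) - 283 = \left(-96 + \left(-1 + 147\right)\right) - 283 = \left(-96 + 146\right) - 283 = 50 - 283 = -233$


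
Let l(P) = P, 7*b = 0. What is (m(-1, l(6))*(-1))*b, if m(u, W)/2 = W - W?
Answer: 0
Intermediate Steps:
b = 0 (b = (⅐)*0 = 0)
m(u, W) = 0 (m(u, W) = 2*(W - W) = 2*0 = 0)
(m(-1, l(6))*(-1))*b = (0*(-1))*0 = 0*0 = 0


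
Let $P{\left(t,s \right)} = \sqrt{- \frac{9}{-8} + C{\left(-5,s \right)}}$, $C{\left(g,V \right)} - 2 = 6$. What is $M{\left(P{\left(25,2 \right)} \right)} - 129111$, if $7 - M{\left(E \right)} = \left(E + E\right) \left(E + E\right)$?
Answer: $- \frac{258281}{2} \approx -1.2914 \cdot 10^{5}$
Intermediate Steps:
$C{\left(g,V \right)} = 8$ ($C{\left(g,V \right)} = 2 + 6 = 8$)
$P{\left(t,s \right)} = \frac{\sqrt{146}}{4}$ ($P{\left(t,s \right)} = \sqrt{- \frac{9}{-8} + 8} = \sqrt{\left(-9\right) \left(- \frac{1}{8}\right) + 8} = \sqrt{\frac{9}{8} + 8} = \sqrt{\frac{73}{8}} = \frac{\sqrt{146}}{4}$)
$M{\left(E \right)} = 7 - 4 E^{2}$ ($M{\left(E \right)} = 7 - \left(E + E\right) \left(E + E\right) = 7 - 2 E 2 E = 7 - 4 E^{2}$)
$M{\left(P{\left(25,2 \right)} \right)} - 129111 = \left(7 - 4 \left(\frac{\sqrt{146}}{4}\right)^{2}\right) - 129111 = \left(7 - \frac{73}{2}\right) - 129111 = - \frac{59}{2} - 129111 = - \frac{258281}{2}$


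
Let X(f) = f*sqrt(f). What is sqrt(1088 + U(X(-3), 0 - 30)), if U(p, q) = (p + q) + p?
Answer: sqrt(1058 - 6*I*sqrt(3)) ≈ 32.527 - 0.1597*I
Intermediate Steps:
X(f) = f**(3/2)
U(p, q) = q + 2*p
sqrt(1088 + U(X(-3), 0 - 30)) = sqrt(1088 + ((0 - 30) + 2*(-3)**(3/2))) = sqrt(1088 + (-30 + 2*(-3*I*sqrt(3)))) = sqrt(1088 + (-30 - 6*I*sqrt(3))) = sqrt(1058 - 6*I*sqrt(3))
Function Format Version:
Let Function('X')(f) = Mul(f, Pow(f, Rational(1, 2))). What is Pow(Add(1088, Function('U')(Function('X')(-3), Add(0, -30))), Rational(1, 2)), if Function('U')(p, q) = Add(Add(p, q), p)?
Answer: Pow(Add(1058, Mul(-6, I, Pow(3, Rational(1, 2)))), Rational(1, 2)) ≈ Add(32.527, Mul(-0.1597, I))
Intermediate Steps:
Function('X')(f) = Pow(f, Rational(3, 2))
Function('U')(p, q) = Add(q, Mul(2, p))
Pow(Add(1088, Function('U')(Function('X')(-3), Add(0, -30))), Rational(1, 2)) = Pow(Add(1088, Add(Add(0, -30), Mul(2, Pow(-3, Rational(3, 2))))), Rational(1, 2)) = Pow(Add(1088, Add(-30, Mul(2, Mul(-3, I, Pow(3, Rational(1, 2)))))), Rational(1, 2)) = Pow(Add(1088, Add(-30, Mul(-6, I, Pow(3, Rational(1, 2))))), Rational(1, 2)) = Pow(Add(1058, Mul(-6, I, Pow(3, Rational(1, 2)))), Rational(1, 2))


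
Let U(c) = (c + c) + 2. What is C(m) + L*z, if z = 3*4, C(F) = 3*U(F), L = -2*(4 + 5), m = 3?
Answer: -192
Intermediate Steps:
L = -18 (L = -2*9 = -18)
U(c) = 2 + 2*c (U(c) = 2*c + 2 = 2 + 2*c)
C(F) = 6 + 6*F (C(F) = 3*(2 + 2*F) = 6 + 6*F)
z = 12
C(m) + L*z = (6 + 6*3) - 18*12 = (6 + 18) - 216 = 24 - 216 = -192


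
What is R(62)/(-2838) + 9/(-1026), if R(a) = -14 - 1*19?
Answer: 7/2451 ≈ 0.0028560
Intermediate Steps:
R(a) = -33 (R(a) = -14 - 19 = -33)
R(62)/(-2838) + 9/(-1026) = -33/(-2838) + 9/(-1026) = -33*(-1/2838) + 9*(-1/1026) = 1/86 - 1/114 = 7/2451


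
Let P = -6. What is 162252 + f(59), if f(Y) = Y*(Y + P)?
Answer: 165379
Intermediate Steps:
f(Y) = Y*(-6 + Y) (f(Y) = Y*(Y - 6) = Y*(-6 + Y))
162252 + f(59) = 162252 + 59*(-6 + 59) = 162252 + 59*53 = 162252 + 3127 = 165379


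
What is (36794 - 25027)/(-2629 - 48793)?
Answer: -1681/7346 ≈ -0.22883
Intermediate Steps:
(36794 - 25027)/(-2629 - 48793) = 11767/(-51422) = 11767*(-1/51422) = -1681/7346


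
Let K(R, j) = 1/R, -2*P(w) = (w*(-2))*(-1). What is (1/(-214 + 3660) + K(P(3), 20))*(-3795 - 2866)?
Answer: 22933823/10338 ≈ 2218.4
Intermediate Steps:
P(w) = -w (P(w) = -w*(-2)*(-1)/2 = -(-2*w)*(-1)/2 = -w)
(1/(-214 + 3660) + K(P(3), 20))*(-3795 - 2866) = (1/(-214 + 3660) + 1/(-1*3))*(-3795 - 2866) = (1/3446 + 1/(-3))*(-6661) = (1/3446 - ⅓)*(-6661) = -3443/10338*(-6661) = 22933823/10338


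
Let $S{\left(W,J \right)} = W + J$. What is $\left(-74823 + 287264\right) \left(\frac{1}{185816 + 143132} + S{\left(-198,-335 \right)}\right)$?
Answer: $- \frac{37247128209803}{328948} \approx -1.1323 \cdot 10^{8}$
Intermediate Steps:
$S{\left(W,J \right)} = J + W$
$\left(-74823 + 287264\right) \left(\frac{1}{185816 + 143132} + S{\left(-198,-335 \right)}\right) = \left(-74823 + 287264\right) \left(\frac{1}{185816 + 143132} - 533\right) = 212441 \left(\frac{1}{328948} - 533\right) = 212441 \left(- \frac{175329283}{328948}\right) = - \frac{37247128209803}{328948}$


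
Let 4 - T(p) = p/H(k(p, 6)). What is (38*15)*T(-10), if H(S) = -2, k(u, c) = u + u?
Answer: -570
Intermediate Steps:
k(u, c) = 2*u
T(p) = 4 + p/2 (T(p) = 4 - p/(-2) = 4 - p*(-1)/2 = 4 - (-1)*p/2 = 4 + p/2)
(38*15)*T(-10) = (38*15)*(4 + (1/2)*(-10)) = 570*(4 - 5) = 570*(-1) = -570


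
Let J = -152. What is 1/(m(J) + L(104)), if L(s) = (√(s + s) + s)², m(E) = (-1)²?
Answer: 11025/112551713 - 832*√13/112551713 ≈ 7.1302e-5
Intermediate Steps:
m(E) = 1
L(s) = (s + √2*√s)² (L(s) = (√(2*s) + s)² = (√2*√s + s)² = (s + √2*√s)²)
1/(m(J) + L(104)) = 1/(1 + (104 + √2*√104)²) = 1/(1 + (104 + √2*(2*√26))²) = 1/(1 + (104 + 4*√13)²)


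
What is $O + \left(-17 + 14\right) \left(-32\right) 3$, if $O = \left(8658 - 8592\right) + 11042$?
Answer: $11396$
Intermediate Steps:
$O = 11108$ ($O = 66 + 11042 = 11108$)
$O + \left(-17 + 14\right) \left(-32\right) 3 = 11108 + \left(-17 + 14\right) \left(-32\right) 3 = 11108 + \left(-3\right) \left(-32\right) 3 = 11108 + 96 \cdot 3 = 11108 + 288 = 11396$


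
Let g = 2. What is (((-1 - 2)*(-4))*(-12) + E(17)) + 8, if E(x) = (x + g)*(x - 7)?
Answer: 54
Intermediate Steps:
E(x) = (-7 + x)*(2 + x) (E(x) = (x + 2)*(x - 7) = (2 + x)*(-7 + x) = (-7 + x)*(2 + x))
(((-1 - 2)*(-4))*(-12) + E(17)) + 8 = (((-1 - 2)*(-4))*(-12) + (-14 + 17² - 5*17)) + 8 = (-3*(-4)*(-12) + (-14 + 289 - 85)) + 8 = (12*(-12) + 190) + 8 = (-144 + 190) + 8 = 46 + 8 = 54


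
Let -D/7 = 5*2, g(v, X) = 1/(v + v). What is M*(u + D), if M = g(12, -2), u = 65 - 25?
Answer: -5/4 ≈ -1.2500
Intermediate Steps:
u = 40
g(v, X) = 1/(2*v)
M = 1/24 (M = (1/2)/12 = (1/2)*(1/12) = 1/24 ≈ 0.041667)
D = -70 (D = -35*2 = -7*10 = -70)
M*(u + D) = (40 - 70)/24 = (1/24)*(-30) = -5/4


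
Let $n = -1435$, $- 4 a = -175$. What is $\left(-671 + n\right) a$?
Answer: $- \frac{184275}{2} \approx -92138.0$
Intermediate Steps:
$a = \frac{175}{4}$ ($a = \left(- \frac{1}{4}\right) \left(-175\right) = \frac{175}{4} \approx 43.75$)
$\left(-671 + n\right) a = \left(-671 - 1435\right) \frac{175}{4} = \left(-2106\right) \frac{175}{4} = - \frac{184275}{2}$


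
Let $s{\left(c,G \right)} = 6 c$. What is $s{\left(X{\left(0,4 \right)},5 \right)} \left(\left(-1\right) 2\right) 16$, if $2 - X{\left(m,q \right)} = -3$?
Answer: $-960$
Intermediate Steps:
$X{\left(m,q \right)} = 5$ ($X{\left(m,q \right)} = 2 - -3 = 2 + 3 = 5$)
$s{\left(X{\left(0,4 \right)},5 \right)} \left(\left(-1\right) 2\right) 16 = 6 \cdot 5 \left(\left(-1\right) 2\right) 16 = 30 \left(-2\right) 16 = \left(-60\right) 16 = -960$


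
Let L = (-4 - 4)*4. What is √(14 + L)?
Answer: 3*I*√2 ≈ 4.2426*I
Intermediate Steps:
L = -32 (L = -8*4 = -32)
√(14 + L) = √(14 - 32) = √(-18) = 3*I*√2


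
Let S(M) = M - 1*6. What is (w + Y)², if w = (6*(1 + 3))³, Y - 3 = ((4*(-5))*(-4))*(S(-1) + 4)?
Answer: 184606569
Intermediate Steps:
S(M) = -6 + M (S(M) = M - 6 = -6 + M)
Y = -237 (Y = 3 + ((4*(-5))*(-4))*((-6 - 1) + 4) = 3 + (-20*(-4))*(-7 + 4) = 3 + 80*(-3) = 3 - 240 = -237)
w = 13824 (w = (6*4)³ = 24³ = 13824)
(w + Y)² = (13824 - 237)² = 13587² = 184606569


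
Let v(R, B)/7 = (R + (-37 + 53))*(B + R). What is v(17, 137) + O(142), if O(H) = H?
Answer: 35716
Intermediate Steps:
v(R, B) = 7*(16 + R)*(B + R) (v(R, B) = 7*((R + (-37 + 53))*(B + R)) = 7*((R + 16)*(B + R)) = 7*((16 + R)*(B + R)) = 7*(16 + R)*(B + R))
v(17, 137) + O(142) = (7*17² + 112*137 + 112*17 + 7*137*17) + 142 = (7*289 + 15344 + 1904 + 16303) + 142 = (2023 + 15344 + 1904 + 16303) + 142 = 35574 + 142 = 35716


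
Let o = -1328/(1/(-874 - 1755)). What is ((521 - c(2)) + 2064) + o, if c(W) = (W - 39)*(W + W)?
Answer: 3494045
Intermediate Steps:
c(W) = 2*W*(-39 + W) (c(W) = (-39 + W)*(2*W) = 2*W*(-39 + W))
o = 3491312 (o = -1328/(1/(-2629)) = -1328/(-1/2629) = -1328*(-2629) = 3491312)
((521 - c(2)) + 2064) + o = ((521 - 2*2*(-39 + 2)) + 2064) + 3491312 = ((521 - 2*2*(-37)) + 2064) + 3491312 = ((521 - 1*(-148)) + 2064) + 3491312 = ((521 + 148) + 2064) + 3491312 = (669 + 2064) + 3491312 = 2733 + 3491312 = 3494045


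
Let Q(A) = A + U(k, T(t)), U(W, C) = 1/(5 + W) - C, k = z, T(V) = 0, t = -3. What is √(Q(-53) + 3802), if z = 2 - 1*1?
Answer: √134970/6 ≈ 61.230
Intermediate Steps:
z = 1 (z = 2 - 1 = 1)
k = 1
Q(A) = ⅙ + A (Q(A) = A + (1 - 5*0 - 1*0*1)/(5 + 1) = A + (1 + 0 + 0)/6 = A + (⅙)*1 = A + ⅙ = ⅙ + A)
√(Q(-53) + 3802) = √((⅙ - 53) + 3802) = √(-317/6 + 3802) = √(22495/6) = √134970/6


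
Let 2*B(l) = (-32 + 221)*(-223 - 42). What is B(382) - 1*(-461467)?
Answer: 872849/2 ≈ 4.3642e+5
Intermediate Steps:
B(l) = -50085/2 (B(l) = ((-32 + 221)*(-223 - 42))/2 = (189*(-265))/2 = (1/2)*(-50085) = -50085/2)
B(382) - 1*(-461467) = -50085/2 - 1*(-461467) = -50085/2 + 461467 = 872849/2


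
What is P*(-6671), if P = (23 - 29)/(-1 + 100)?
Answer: 13342/33 ≈ 404.30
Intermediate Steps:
P = -2/33 (P = -6/99 = -6*1/99 = -2/33 ≈ -0.060606)
P*(-6671) = -2/33*(-6671) = 13342/33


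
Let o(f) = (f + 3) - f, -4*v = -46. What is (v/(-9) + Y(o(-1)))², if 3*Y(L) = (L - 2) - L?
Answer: 1225/324 ≈ 3.7809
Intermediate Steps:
v = 23/2 (v = -¼*(-46) = 23/2 ≈ 11.500)
o(f) = 3 (o(f) = (3 + f) - f = 3)
Y(L) = -⅔ (Y(L) = ((L - 2) - L)/3 = ((-2 + L) - L)/3 = (⅓)*(-2) = -⅔)
(v/(-9) + Y(o(-1)))² = ((23/2)/(-9) - ⅔)² = ((23/2)*(-⅑) - ⅔)² = (-23/18 - ⅔)² = (-35/18)² = 1225/324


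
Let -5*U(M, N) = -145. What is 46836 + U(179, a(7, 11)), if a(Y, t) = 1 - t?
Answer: 46865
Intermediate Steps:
U(M, N) = 29 (U(M, N) = -1/5*(-145) = 29)
46836 + U(179, a(7, 11)) = 46836 + 29 = 46865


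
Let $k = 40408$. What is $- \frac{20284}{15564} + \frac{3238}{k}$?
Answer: $- \frac{96154955}{78613764} \approx -1.2231$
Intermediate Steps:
$- \frac{20284}{15564} + \frac{3238}{k} = - \frac{20284}{15564} + \frac{3238}{40408} = \left(-20284\right) \frac{1}{15564} + 3238 \cdot \frac{1}{40408} = - \frac{5071}{3891} + \frac{1619}{20204} = - \frac{96154955}{78613764}$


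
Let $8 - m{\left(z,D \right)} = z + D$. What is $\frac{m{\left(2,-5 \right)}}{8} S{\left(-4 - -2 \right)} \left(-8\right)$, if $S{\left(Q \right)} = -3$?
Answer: $33$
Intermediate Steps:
$m{\left(z,D \right)} = 8 - D - z$ ($m{\left(z,D \right)} = 8 - \left(z + D\right) = 8 - \left(D + z\right) = 8 - D - z$)
$\frac{m{\left(2,-5 \right)}}{8} S{\left(-4 - -2 \right)} \left(-8\right) = \frac{8 - -5 - 2}{8} \left(-3\right) \left(-8\right) = \left(8 + 5 - 2\right) \frac{1}{8} \left(-3\right) \left(-8\right) = 11 \cdot \frac{1}{8} \left(-3\right) \left(-8\right) = \frac{11}{8} \left(-3\right) \left(-8\right) = \left(- \frac{33}{8}\right) \left(-8\right) = 33$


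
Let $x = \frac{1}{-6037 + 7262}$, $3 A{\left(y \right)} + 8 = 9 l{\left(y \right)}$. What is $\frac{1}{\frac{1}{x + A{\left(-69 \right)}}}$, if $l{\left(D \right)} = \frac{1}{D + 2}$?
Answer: $- \frac{667424}{246225} \approx -2.7106$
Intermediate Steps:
$l{\left(D \right)} = \frac{1}{2 + D}$
$A{\left(y \right)} = - \frac{8}{3} + \frac{3}{2 + y}$ ($A{\left(y \right)} = - \frac{8}{3} + \frac{9 \frac{1}{2 + y}}{3} = - \frac{8}{3} + \frac{3}{2 + y}$)
$x = \frac{1}{1225} \approx 0.00081633$
$\frac{1}{\frac{1}{x + A{\left(-69 \right)}}} = \frac{1}{\frac{1}{\frac{1}{1225} + \frac{-7 - -552}{3 \left(2 - 69\right)}}} = \frac{1}{\frac{1}{\frac{1}{1225} + \frac{-7 + 552}{3 \left(-67\right)}}} = \frac{1}{\frac{1}{\frac{1}{1225} + \frac{1}{3} \left(- \frac{1}{67}\right) 545}} = \frac{1}{\frac{1}{\frac{1}{1225} - \frac{545}{201}}} = \frac{1}{\frac{1}{- \frac{667424}{246225}}} = \frac{1}{- \frac{246225}{667424}} = - \frac{667424}{246225}$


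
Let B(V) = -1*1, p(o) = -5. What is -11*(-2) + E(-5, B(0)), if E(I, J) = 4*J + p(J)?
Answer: 13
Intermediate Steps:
B(V) = -1
E(I, J) = -5 + 4*J (E(I, J) = 4*J - 5 = -5 + 4*J)
-11*(-2) + E(-5, B(0)) = -11*(-2) + (-5 + 4*(-1)) = 22 + (-5 - 4) = 22 - 9 = 13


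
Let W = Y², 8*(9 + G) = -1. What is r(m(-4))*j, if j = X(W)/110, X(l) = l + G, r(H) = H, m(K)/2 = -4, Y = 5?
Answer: -127/110 ≈ -1.1545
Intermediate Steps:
G = -73/8 (G = -9 + (⅛)*(-1) = -9 - ⅛ = -73/8 ≈ -9.1250)
m(K) = -8 (m(K) = 2*(-4) = -8)
W = 25 (W = 5² = 25)
X(l) = -73/8 + l (X(l) = l - 73/8 = -73/8 + l)
j = 127/880 (j = (-73/8 + 25)/110 = (127/8)*(1/110) = 127/880 ≈ 0.14432)
r(m(-4))*j = -8*127/880 = -127/110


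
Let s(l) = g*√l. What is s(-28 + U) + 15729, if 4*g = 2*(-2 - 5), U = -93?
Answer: 15729 - 77*I/2 ≈ 15729.0 - 38.5*I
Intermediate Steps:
g = -7/2 (g = (2*(-2 - 5))/4 = (2*(-7))/4 = (¼)*(-14) = -7/2 ≈ -3.5000)
s(l) = -7*√l/2
s(-28 + U) + 15729 = -7*√(-28 - 93)/2 + 15729 = -77*I/2 + 15729 = 15729 - 77*I/2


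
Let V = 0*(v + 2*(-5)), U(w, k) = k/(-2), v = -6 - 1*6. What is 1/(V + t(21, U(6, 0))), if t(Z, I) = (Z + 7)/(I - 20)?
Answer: -5/7 ≈ -0.71429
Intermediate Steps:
v = -12 (v = -6 - 6 = -12)
U(w, k) = -k/2 (U(w, k) = k*(-½) = -k/2)
t(Z, I) = (7 + Z)/(-20 + I)
V = 0 (V = 0*(-12 + 2*(-5)) = 0*(-12 - 10) = 0*(-22) = 0)
1/(V + t(21, U(6, 0))) = 1/(0 + (7 + 21)/(-20 - ½*0)) = 1/(0 + 28/(-20 + 0)) = 1/(0 + 28/(-20)) = 1/(0 - 1/20*28) = 1/(0 - 7/5) = 1/(-7/5) = -5/7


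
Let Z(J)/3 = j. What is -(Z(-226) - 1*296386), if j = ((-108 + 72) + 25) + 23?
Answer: 296350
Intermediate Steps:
j = 12 (j = (-36 + 25) + 23 = -11 + 23 = 12)
Z(J) = 36 (Z(J) = 3*12 = 36)
-(Z(-226) - 1*296386) = -(36 - 1*296386) = -(36 - 296386) = -1*(-296350) = 296350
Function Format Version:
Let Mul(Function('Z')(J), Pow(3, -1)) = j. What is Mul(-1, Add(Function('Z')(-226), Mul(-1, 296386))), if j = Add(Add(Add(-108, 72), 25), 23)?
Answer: 296350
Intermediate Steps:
j = 12 (j = Add(Add(-36, 25), 23) = Add(-11, 23) = 12)
Function('Z')(J) = 36 (Function('Z')(J) = Mul(3, 12) = 36)
Mul(-1, Add(Function('Z')(-226), Mul(-1, 296386))) = Mul(-1, Add(36, Mul(-1, 296386))) = Mul(-1, Add(36, -296386)) = Mul(-1, -296350) = 296350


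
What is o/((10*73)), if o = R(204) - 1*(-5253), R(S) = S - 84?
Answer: 5373/730 ≈ 7.3603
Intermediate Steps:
R(S) = -84 + S
o = 5373 (o = (-84 + 204) - 1*(-5253) = 120 + 5253 = 5373)
o/((10*73)) = 5373/((10*73)) = 5373/730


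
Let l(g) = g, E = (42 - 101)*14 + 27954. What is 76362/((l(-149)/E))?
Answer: -2071548336/149 ≈ -1.3903e+7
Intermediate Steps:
E = 27128 (E = -59*14 + 27954 = -826 + 27954 = 27128)
76362/((l(-149)/E)) = 76362/((-149/27128)) = 76362/((-149*1/27128)) = 76362/(-149/27128) = 76362*(-27128/149) = -2071548336/149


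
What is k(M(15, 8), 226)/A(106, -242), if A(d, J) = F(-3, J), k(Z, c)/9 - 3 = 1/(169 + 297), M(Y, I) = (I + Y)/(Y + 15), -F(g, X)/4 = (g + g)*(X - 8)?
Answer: -4197/932000 ≈ -0.0045032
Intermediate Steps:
F(g, X) = -8*g*(-8 + X) (F(g, X) = -4*(g + g)*(X - 8) = -4*2*g*(-8 + X) = -8*g*(-8 + X))
M(Y, I) = (I + Y)/(15 + Y)
k(Z, c) = 12591/466 (k(Z, c) = 27 + 9/(169 + 297) = 27 + 9/466 = 12591/466)
A(d, J) = -192 + 24*J (A(d, J) = 8*(-3)*(8 - J) = -192 + 24*J)
k(M(15, 8), 226)/A(106, -242) = 12591/(466*(-192 + 24*(-242))) = 12591/(466*(-192 - 5808)) = (12591/466)/(-6000) = (12591/466)*(-1/6000) = -4197/932000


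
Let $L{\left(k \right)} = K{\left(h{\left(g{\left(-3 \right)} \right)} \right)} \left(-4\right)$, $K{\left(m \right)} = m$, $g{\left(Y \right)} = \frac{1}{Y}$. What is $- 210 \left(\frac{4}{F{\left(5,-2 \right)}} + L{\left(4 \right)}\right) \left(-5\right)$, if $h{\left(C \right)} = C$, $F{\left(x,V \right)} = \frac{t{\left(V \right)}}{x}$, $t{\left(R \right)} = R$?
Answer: $-9100$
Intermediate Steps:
$F{\left(x,V \right)} = \frac{V}{x}$
$L{\left(k \right)} = \frac{4}{3}$ ($L{\left(k \right)} = \frac{1}{-3} \left(-4\right) = \left(- \frac{1}{3}\right) \left(-4\right) = \frac{4}{3}$)
$- 210 \left(\frac{4}{F{\left(5,-2 \right)}} + L{\left(4 \right)}\right) \left(-5\right) = - 210 \left(\frac{4}{\left(-2\right) \frac{1}{5}} + \frac{4}{3}\right) \left(-5\right) = - 210 \left(\frac{4}{- \frac{2}{5}} + \frac{4}{3}\right) \left(-5\right) = - 210 \left(4 \left(- \frac{5}{2}\right) + \frac{4}{3}\right) \left(-5\right) = - 210 \left(-10 + \frac{4}{3}\right) \left(-5\right) = - 210 \left(\left(- \frac{26}{3}\right) \left(-5\right)\right) = \left(-210\right) \frac{130}{3} = -9100$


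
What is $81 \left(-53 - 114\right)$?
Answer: $-13527$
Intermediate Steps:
$81 \left(-53 - 114\right) = 81 \left(-167\right) = -13527$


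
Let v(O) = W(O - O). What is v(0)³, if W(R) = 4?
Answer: 64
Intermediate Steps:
v(O) = 4
v(0)³ = 4³ = 64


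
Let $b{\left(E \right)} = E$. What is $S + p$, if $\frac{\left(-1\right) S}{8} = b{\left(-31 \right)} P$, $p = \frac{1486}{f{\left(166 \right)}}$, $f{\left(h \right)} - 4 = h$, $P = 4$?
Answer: $\frac{85063}{85} \approx 1000.7$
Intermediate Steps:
$f{\left(h \right)} = 4 + h$
$p = \frac{743}{85}$ ($p = \frac{1486}{4 + 166} = \frac{1486}{170} = 1486 \cdot \frac{1}{170} = \frac{743}{85} \approx 8.7412$)
$S = 992$ ($S = - 8 \left(\left(-31\right) 4\right) = \left(-8\right) \left(-124\right) = 992$)
$S + p = 992 + \frac{743}{85} = \frac{85063}{85}$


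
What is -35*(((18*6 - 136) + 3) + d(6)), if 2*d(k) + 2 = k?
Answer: 805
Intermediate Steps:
d(k) = -1 + k/2
-35*(((18*6 - 136) + 3) + d(6)) = -35*(((18*6 - 136) + 3) + (-1 + (½)*6)) = -35*(((108 - 136) + 3) + (-1 + 3)) = -35*((-28 + 3) + 2) = -35*(-25 + 2) = -35*(-23) = 805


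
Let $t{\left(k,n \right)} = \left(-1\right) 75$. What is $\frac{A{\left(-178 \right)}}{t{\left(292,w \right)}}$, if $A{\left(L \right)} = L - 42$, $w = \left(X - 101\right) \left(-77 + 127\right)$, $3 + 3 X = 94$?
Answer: $\frac{44}{15} \approx 2.9333$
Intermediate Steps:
$X = \frac{91}{3}$ ($X = -1 + \frac{1}{3} \cdot 94 = -1 + \frac{94}{3} = \frac{91}{3} \approx 30.333$)
$w = - \frac{10600}{3}$ ($w = \left(\frac{91}{3} - 101\right) \left(-77 + 127\right) = \left(- \frac{212}{3}\right) 50 = - \frac{10600}{3} \approx -3533.3$)
$A{\left(L \right)} = -42 + L$ ($A{\left(L \right)} = L - 42 = -42 + L$)
$t{\left(k,n \right)} = -75$
$\frac{A{\left(-178 \right)}}{t{\left(292,w \right)}} = \frac{-42 - 178}{-75} = \left(-220\right) \left(- \frac{1}{75}\right) = \frac{44}{15}$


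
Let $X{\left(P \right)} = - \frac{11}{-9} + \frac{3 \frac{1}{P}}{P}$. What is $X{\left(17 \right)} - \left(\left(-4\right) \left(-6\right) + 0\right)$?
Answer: $- \frac{59218}{2601} \approx -22.767$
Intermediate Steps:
$X{\left(P \right)} = \frac{11}{9} + \frac{3}{P^{2}}$ ($X{\left(P \right)} = \left(-11\right) \left(- \frac{1}{9}\right) + \frac{3}{P^{2}} = \frac{11}{9} + \frac{3}{P^{2}}$)
$X{\left(17 \right)} - \left(\left(-4\right) \left(-6\right) + 0\right) = \left(\frac{11}{9} + \frac{3}{289}\right) - \left(\left(-4\right) \left(-6\right) + 0\right) = \left(\frac{11}{9} + 3 \cdot \frac{1}{289}\right) - \left(24 + 0\right) = \left(\frac{11}{9} + \frac{3}{289}\right) - 24 = \frac{3206}{2601} - 24 = - \frac{59218}{2601}$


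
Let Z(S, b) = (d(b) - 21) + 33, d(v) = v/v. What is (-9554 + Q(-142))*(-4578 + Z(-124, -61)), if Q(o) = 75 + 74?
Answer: 42933825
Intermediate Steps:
Q(o) = 149
d(v) = 1
Z(S, b) = 13 (Z(S, b) = (1 - 21) + 33 = -20 + 33 = 13)
(-9554 + Q(-142))*(-4578 + Z(-124, -61)) = (-9554 + 149)*(-4578 + 13) = -9405*(-4565) = 42933825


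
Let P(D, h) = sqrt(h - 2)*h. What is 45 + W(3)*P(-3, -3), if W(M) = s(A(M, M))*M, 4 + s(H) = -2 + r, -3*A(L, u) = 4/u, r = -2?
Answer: 45 + 72*I*sqrt(5) ≈ 45.0 + 161.0*I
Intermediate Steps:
A(L, u) = -4/(3*u)
s(H) = -8 (s(H) = -4 + (-2 - 2) = -4 - 4 = -8)
P(D, h) = h*sqrt(-2 + h) (P(D, h) = sqrt(-2 + h)*h = h*sqrt(-2 + h))
W(M) = -8*M
45 + W(3)*P(-3, -3) = 45 + (-8*3)*(-3*sqrt(-2 - 3)) = 45 - (-72)*sqrt(-5) = 45 - (-72)*I*sqrt(5) = 45 + 72*I*sqrt(5)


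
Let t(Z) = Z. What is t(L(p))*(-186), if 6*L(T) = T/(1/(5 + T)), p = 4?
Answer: -1116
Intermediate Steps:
L(T) = T*(5 + T)/6 (L(T) = (T/(1/(5 + T)))/6 = (T*(5 + T))/6 = T*(5 + T)/6)
t(L(p))*(-186) = ((⅙)*4*(5 + 4))*(-186) = ((⅙)*4*9)*(-186) = 6*(-186) = -1116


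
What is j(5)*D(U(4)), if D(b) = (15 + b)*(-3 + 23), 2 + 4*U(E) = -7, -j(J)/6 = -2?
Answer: 3060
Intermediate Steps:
j(J) = 12 (j(J) = -6*(-2) = 12)
U(E) = -9/4 (U(E) = -1/2 + (1/4)*(-7) = -1/2 - 7/4 = -9/4)
D(b) = 300 + 20*b (D(b) = (15 + b)*20 = 300 + 20*b)
j(5)*D(U(4)) = 12*(300 + 20*(-9/4)) = 12*(300 - 45) = 12*255 = 3060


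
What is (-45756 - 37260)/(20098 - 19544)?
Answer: -41508/277 ≈ -149.85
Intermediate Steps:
(-45756 - 37260)/(20098 - 19544) = -83016/554 = -83016*1/554 = -41508/277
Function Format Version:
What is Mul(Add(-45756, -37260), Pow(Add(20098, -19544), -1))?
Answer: Rational(-41508, 277) ≈ -149.85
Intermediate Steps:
Mul(Add(-45756, -37260), Pow(Add(20098, -19544), -1)) = Mul(-83016, Pow(554, -1)) = Mul(-83016, Rational(1, 554)) = Rational(-41508, 277)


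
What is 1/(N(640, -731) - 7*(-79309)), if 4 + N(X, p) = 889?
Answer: 1/556048 ≈ 1.7984e-6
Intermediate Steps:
N(X, p) = 885 (N(X, p) = -4 + 889 = 885)
1/(N(640, -731) - 7*(-79309)) = 1/(885 - 7*(-79309)) = 1/(885 + 555163) = 1/556048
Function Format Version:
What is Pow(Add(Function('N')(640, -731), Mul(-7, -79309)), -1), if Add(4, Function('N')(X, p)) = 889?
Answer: Rational(1, 556048) ≈ 1.7984e-6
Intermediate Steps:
Function('N')(X, p) = 885 (Function('N')(X, p) = Add(-4, 889) = 885)
Pow(Add(Function('N')(640, -731), Mul(-7, -79309)), -1) = Pow(Add(885, Mul(-7, -79309)), -1) = Pow(Add(885, 555163), -1) = Pow(556048, -1) = Rational(1, 556048)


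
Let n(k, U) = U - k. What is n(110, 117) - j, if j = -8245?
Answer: 8252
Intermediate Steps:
n(110, 117) - j = (117 - 1*110) - 1*(-8245) = (117 - 110) + 8245 = 7 + 8245 = 8252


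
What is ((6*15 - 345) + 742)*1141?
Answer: 555667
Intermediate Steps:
((6*15 - 345) + 742)*1141 = ((90 - 345) + 742)*1141 = (-255 + 742)*1141 = 487*1141 = 555667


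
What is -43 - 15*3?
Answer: -88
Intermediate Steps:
-43 - 15*3 = -43 - 3*15 = -43 - 45 = -88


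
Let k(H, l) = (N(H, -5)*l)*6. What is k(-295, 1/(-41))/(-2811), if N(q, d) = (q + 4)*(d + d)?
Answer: 5820/38417 ≈ 0.15150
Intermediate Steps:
N(q, d) = 2*d*(4 + q) (N(q, d) = (4 + q)*(2*d) = 2*d*(4 + q))
k(H, l) = 6*l*(-40 - 10*H) (k(H, l) = ((2*(-5)*(4 + H))*l)*6 = ((-40 - 10*H)*l)*6 = (l*(-40 - 10*H))*6 = 6*l*(-40 - 10*H))
k(-295, 1/(-41))/(-2811) = -60*(4 - 295)/(-41)/(-2811) = -60*(-1/41)*(-291)*(-1/2811) = -17460/41*(-1/2811) = 5820/38417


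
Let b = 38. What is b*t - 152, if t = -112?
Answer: -4408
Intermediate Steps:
b*t - 152 = 38*(-112) - 152 = -4256 - 152 = -4408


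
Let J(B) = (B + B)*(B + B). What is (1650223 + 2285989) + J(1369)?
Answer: 11432856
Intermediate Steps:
J(B) = 4*B² (J(B) = (2*B)*(2*B) = 4*B²)
(1650223 + 2285989) + J(1369) = (1650223 + 2285989) + 4*1369² = 3936212 + 4*1874161 = 3936212 + 7496644 = 11432856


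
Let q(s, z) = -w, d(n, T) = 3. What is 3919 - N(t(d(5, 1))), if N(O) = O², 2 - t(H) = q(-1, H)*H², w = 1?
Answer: 3798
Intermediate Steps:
q(s, z) = -1 (q(s, z) = -1*1 = -1)
t(H) = 2 + H² (t(H) = 2 - (-1)*H² = 2 + H²)
3919 - N(t(d(5, 1))) = 3919 - (2 + 3²)² = 3919 - (2 + 9)² = 3919 - 1*11² = 3919 - 1*121 = 3919 - 121 = 3798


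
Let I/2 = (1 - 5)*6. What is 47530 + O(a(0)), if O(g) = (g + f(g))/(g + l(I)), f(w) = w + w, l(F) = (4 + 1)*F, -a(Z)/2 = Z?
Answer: 47530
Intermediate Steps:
a(Z) = -2*Z
I = -48 (I = 2*((1 - 5)*6) = 2*(-4*6) = 2*(-24) = -48)
l(F) = 5*F
f(w) = 2*w
O(g) = 3*g/(-240 + g) (O(g) = (g + 2*g)/(g + 5*(-48)) = (3*g)/(g - 240) = (3*g)/(-240 + g) = 3*g/(-240 + g))
47530 + O(a(0)) = 47530 + 3*(-2*0)/(-240 - 2*0) = 47530 + 3*0/(-240 + 0) = 47530 + 3*0/(-240) = 47530 + 3*0*(-1/240) = 47530 + 0 = 47530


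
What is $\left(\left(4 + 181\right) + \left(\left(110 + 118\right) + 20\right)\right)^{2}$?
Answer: $187489$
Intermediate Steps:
$\left(\left(4 + 181\right) + \left(\left(110 + 118\right) + 20\right)\right)^{2} = \left(185 + \left(228 + 20\right)\right)^{2} = \left(185 + 248\right)^{2} = 433^{2} = 187489$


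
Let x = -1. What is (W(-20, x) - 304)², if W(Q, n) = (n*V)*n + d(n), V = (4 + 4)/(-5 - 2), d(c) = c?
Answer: 4592449/49 ≈ 93724.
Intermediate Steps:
V = -8/7 (V = 8/(-7) = 8*(-⅐) = -8/7 ≈ -1.1429)
W(Q, n) = n - 8*n²/7 (W(Q, n) = (n*(-8/7))*n + n = (-8*n/7)*n + n = -8*n²/7 + n = n - 8*n²/7)
(W(-20, x) - 304)² = ((⅐)*(-1)*(7 - 8*(-1)) - 304)² = ((⅐)*(-1)*(7 + 8) - 304)² = ((⅐)*(-1)*15 - 304)² = (-15/7 - 304)² = (-2143/7)² = 4592449/49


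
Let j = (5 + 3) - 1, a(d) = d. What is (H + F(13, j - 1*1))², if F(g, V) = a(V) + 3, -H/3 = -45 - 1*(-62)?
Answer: 1764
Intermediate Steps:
H = -51 (H = -3*(-45 - 1*(-62)) = -3*(-45 + 62) = -3*17 = -51)
j = 7 (j = 8 - 1 = 7)
F(g, V) = 3 + V (F(g, V) = V + 3 = 3 + V)
(H + F(13, j - 1*1))² = (-51 + (3 + (7 - 1*1)))² = (-51 + (3 + (7 - 1)))² = (-51 + (3 + 6))² = (-51 + 9)² = (-42)² = 1764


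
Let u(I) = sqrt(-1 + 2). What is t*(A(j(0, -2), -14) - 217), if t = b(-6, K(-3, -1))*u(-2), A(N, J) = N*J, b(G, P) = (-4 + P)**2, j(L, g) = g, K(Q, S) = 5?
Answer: -189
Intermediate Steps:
u(I) = 1 (u(I) = sqrt(1) = 1)
A(N, J) = J*N
t = 1 (t = (-4 + 5)**2*1 = 1**2*1 = 1*1 = 1)
t*(A(j(0, -2), -14) - 217) = 1*(-14*(-2) - 217) = 1*(28 - 217) = 1*(-189) = -189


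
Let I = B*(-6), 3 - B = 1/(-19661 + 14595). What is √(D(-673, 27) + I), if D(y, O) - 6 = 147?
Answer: 8*√13533819/2533 ≈ 11.619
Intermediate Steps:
B = 15199/5066 (B = 3 - 1/(-19661 + 14595) = 3 - 1/(-5066) = 3 - 1*(-1/5066) = 3 + 1/5066 = 15199/5066 ≈ 3.0002)
D(y, O) = 153 (D(y, O) = 6 + 147 = 153)
I = -45597/2533 (I = (15199/5066)*(-6) = -45597/2533 ≈ -18.001)
√(D(-673, 27) + I) = √(153 - 45597/2533) = √(341952/2533) = 8*√13533819/2533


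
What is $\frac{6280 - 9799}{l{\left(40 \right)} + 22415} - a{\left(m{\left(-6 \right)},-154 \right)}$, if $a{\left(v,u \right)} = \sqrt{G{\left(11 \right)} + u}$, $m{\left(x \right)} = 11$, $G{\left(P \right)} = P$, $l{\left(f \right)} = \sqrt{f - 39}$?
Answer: $- \frac{1173}{7472} - i \sqrt{143} \approx -0.15699 - 11.958 i$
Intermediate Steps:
$l{\left(f \right)} = \sqrt{-39 + f}$
$a{\left(v,u \right)} = \sqrt{11 + u}$
$\frac{6280 - 9799}{l{\left(40 \right)} + 22415} - a{\left(m{\left(-6 \right)},-154 \right)} = \frac{6280 - 9799}{\sqrt{-39 + 40} + 22415} - \sqrt{11 - 154} = - \frac{3519}{\sqrt{1} + 22415} - \sqrt{-143} = - \frac{3519}{1 + 22415} - i \sqrt{143} = - \frac{3519}{22416} - i \sqrt{143} = \left(-3519\right) \frac{1}{22416} - i \sqrt{143} = - \frac{1173}{7472} - i \sqrt{143}$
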